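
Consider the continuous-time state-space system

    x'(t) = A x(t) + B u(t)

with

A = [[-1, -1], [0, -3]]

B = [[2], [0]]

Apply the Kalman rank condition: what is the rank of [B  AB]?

AB = [[-2], [0]]
Controllability matrix C = [B  AB] = [[2, -2], [0, 0]]
Every column of C is a scalar multiple of column 1 = [2, 0] (multipliers 1, -1), so the columns span a one-dimensional space.
C ≠ 0, hence rank(C) = 1.
rank(C) = 1 < n = 2, so the pair (A, B) is not completely controllable.

1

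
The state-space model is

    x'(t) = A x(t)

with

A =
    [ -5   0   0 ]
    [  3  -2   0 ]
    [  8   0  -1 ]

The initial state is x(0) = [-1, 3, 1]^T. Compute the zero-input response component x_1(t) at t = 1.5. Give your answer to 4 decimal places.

det(sI - A) = s^3 - (tr A)s^2 + (M11 + M22 + M33)s - det A, where Mii is the 2×2 principal minor of A obtained by deleting row i and column i.
tr A = (-5) + (-2) + (-1) = -8; M11 = (-2)·(-1) - 0·0 = 2 - 0 = 2; M22 = (-5)·(-1) - 0·8 = 5 - 0 = 5; M33 = (-5)·(-2) - 0·3 = 10 - 0 = 10; sum of minors = 17.
det A = (-5)·((-2)·(-1) - 0·0) - 0·(3·(-1) - 0·8) + 0·(3·0 - (-2)·8) = (-5)·2 - 0·(-3) + 0·16 = -10.
So p(s) = det(sI - A) = s^3 + 8s^2 + 17s + 10.
Rational-root test: any integer root divides 10. Testing small divisors, s = -1 works: p(-1) = -1 + 8 + (-17) + 10 = 0, so (s + 1) is a factor.
Dividing, p(s) = (s + 1)(s^2 + 7s + 10).
Factor s^2 + 7s + 10: two numbers with sum -7 and product 10 are -2 and -5, so s^2 + 7s + 10 = (s + 2)(s + 5).
Hence p(s) = (s + 1) (s + 2) (s + 5), with roots -5, -2, -1.
The eigenvalues -5, -2, -1 are distinct and real, so A is diagonalisable and x(t) = e^{At} x(0) = V diag(e^{λ_i t}) V^{-1} x(0), where the columns of V are the eigenvectors.
λ = -5: A - (-5)I = [[0, 0, 0], [3, 3, 0], [8, 0, 4]]. v must be orthogonal to every row; (row 2) × (row 3) = [12, -12, -24], so take v_1 = [1, -1, -2]^T.
λ = -2: A - (-2)I = [[-3, 0, 0], [3, 0, 0], [8, 0, 1]]. v must be orthogonal to every row; (row 1) × (row 3) = [0, 3, 0], so take v_2 = [0, 1, 0]^T.
λ = -1: A - (-1)I = [[-4, 0, 0], [3, -1, 0], [8, 0, 0]]. v must be orthogonal to every row; (row 1) × (row 2) = [0, 0, 4], so take v_3 = [0, 0, 1]^T.
V = [v_1 v_2 v_3] = [[1, 0, 0], [-1, 1, 0], [-2, 0, 1]] has det V = 1, so V^{-1} = adj(V)/det V = [[1, 0, 0], [1, 1, 0], [2, 0, 1]].
Modal coordinates z(0) = V^{-1} x(0): 1·(-1) + 0·3 + 0·1 = -1; 1·(-1) + 1·3 + 0·1 = 2; 2·(-1) + 0·3 + 1·1 = -1; so z(0) = [-1, 2, -1]^T.
x_1(t) = Σ_i (v_i)_1 · z_i(0) · e^{λ_i t} (row 1 of V times the modal terms).
x_1(1.5) = 1·(-1)·e^{-5·1.5} + 0·2·e^{-2·1.5} + 0·(-1)·e^{-1·1.5} = (-1)·0.000553 + 0·0.049787 + 0·0.223130 = -0.0006.

-0.0006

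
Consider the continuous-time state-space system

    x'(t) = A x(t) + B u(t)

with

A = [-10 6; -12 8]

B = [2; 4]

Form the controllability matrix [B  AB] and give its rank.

1

AB = [[4], [8]]
Controllability matrix C = [B  AB] = [[2, 4], [4, 8]]
Every column of C is a scalar multiple of column 1 = [2, 4] (multipliers 1, 2), so the columns span a one-dimensional space.
C ≠ 0, hence rank(C) = 1.
rank(C) = 1 < n = 2, so the pair (A, B) is not completely controllable.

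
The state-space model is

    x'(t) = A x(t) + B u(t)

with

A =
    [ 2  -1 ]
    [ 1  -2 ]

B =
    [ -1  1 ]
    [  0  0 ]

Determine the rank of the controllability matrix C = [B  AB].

2

AB = [[-2, 2], [-1, 1]]
Controllability matrix C = [B  AB] = [[-1, 1, -2, 2], [0, 0, -1, 1]]
Take the 2×2 submatrix of C formed by columns 1, 3: [[-1, -2], [0, -1]]. Its determinant is (-1)·(-1) - (-2)·0 = 1 - 0 = 1 ≠ 0.
So rank(C) ≥ 2; since C has 2 rows, rank(C) = 2.
rank(C) = 2 = n, so the pair (A, B) is completely controllable.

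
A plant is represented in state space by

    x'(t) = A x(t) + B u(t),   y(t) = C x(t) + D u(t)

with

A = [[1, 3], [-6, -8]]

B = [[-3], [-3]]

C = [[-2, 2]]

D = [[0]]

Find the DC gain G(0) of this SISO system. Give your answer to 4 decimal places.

G(0) = C(-A)^{-1}B + D = -C A^{-1} B + D.
det A = 10, so A^{-1} = (1/10)·adj(A) = [[-4/5, -3/10], [3/5, 1/10]]
A^{-1} B = [33/10, -21/10]^T
C A^{-1} B = -54/5
G(0) = D - C A^{-1} B = 0 - (-54/5) = 54/5 ≈ 10.8000

10.8000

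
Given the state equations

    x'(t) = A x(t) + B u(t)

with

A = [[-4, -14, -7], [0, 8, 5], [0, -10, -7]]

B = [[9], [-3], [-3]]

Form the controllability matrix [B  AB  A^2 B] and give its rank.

2

AB = [[27], [-39], [51]]
A^2B = [[81], [-57], [33]]
Controllability matrix C = [B  AB  A^2B] = [[9, 27, 81], [-3, -39, -57], [-3, 51, 33]]
The rows r1, r2, r3 of C are linearly dependent: r1 + 2·r2 + r3 = 0 (check each entry), so rank(C) ≤ 2.
The 2×2 minor from rows 1, 2, columns 1, 2 is 9·(-39) - 27·(-3) = -351 - (-81) = -270 ≠ 0, so rank(C) = 2.
rank(C) = 2 < n = 3, so the pair (A, B) is not completely controllable.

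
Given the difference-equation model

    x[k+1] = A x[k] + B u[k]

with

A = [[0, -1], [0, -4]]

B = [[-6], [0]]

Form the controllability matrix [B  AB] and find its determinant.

0

AB = [[0], [0]]
Controllability matrix C = [B  AB] = [[-6, 0], [0, 0]]
det(C) = (-6)·0 - 0·0 = 0 - 0 = 0
Since det(C) = 0, rank(C) < 2 and the system is not completely controllable.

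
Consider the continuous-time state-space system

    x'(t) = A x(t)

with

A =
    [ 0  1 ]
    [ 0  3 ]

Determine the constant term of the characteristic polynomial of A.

For a 2×2 matrix, det(sI - A) = s^2 - (tr A)s + det A.
tr A = 3, det A = 0.
So p(s) = s^2 - 3s.
The constant term is 0.

0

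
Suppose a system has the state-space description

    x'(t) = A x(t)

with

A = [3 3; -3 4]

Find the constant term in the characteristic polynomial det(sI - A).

For a 2×2 matrix, det(sI - A) = s^2 - (tr A)s + det A.
tr A = 7, det A = 21.
So p(s) = s^2 - 7s + 21.
The constant term is 21.

21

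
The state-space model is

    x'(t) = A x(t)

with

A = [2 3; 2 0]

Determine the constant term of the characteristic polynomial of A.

For a 2×2 matrix, det(sI - A) = s^2 - (tr A)s + det A.
tr A = 2, det A = -6.
So p(s) = s^2 - 2s - 6.
The constant term is -6.

-6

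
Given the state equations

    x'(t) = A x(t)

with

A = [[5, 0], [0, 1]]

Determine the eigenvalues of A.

det(sI - A) = s^2 - (tr A)s + det A, with tr A = 5 + 1 = 6 and det A = 5·1 - 0·0 = 5 - 0 = 5.
So p(s) = det(sI - A) = s^2 - 6s + 5.
Factor s^2 - 6s + 5: two numbers with sum 6 and product 5 are 5 and 1, so s^2 - 6s + 5 = (s - 5)(s - 1).
Hence p(s) = (s - 5) (s - 1), with roots 1, 5.
At least one eigenvalue has non-negative real part, so the system is not asymptotically stable.

1, 5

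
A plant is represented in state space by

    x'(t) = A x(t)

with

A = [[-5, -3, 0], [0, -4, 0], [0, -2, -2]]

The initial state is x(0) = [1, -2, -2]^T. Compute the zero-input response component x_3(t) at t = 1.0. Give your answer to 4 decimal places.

det(sI - A) = s^3 - (tr A)s^2 + (M11 + M22 + M33)s - det A, where Mii is the 2×2 principal minor of A obtained by deleting row i and column i.
tr A = (-5) + (-4) + (-2) = -11; M11 = (-4)·(-2) - 0·(-2) = 8 - 0 = 8; M22 = (-5)·(-2) - 0·0 = 10 - 0 = 10; M33 = (-5)·(-4) - (-3)·0 = 20 - 0 = 20; sum of minors = 38.
det A = (-5)·((-4)·(-2) - 0·(-2)) - (-3)·(0·(-2) - 0·0) + 0·(0·(-2) - (-4)·0) = (-5)·8 - (-3)·0 + 0·0 = -40.
So p(s) = det(sI - A) = s^3 + 11s^2 + 38s + 40.
Rational-root test: any integer root divides 40. Testing small divisors, s = -2 works: p(-2) = -8 + 44 + (-76) + 40 = 0, so (s + 2) is a factor.
Dividing, p(s) = (s + 2)(s^2 + 9s + 20).
Factor s^2 + 9s + 20: two numbers with sum -9 and product 20 are -4 and -5, so s^2 + 9s + 20 = (s + 4)(s + 5).
Hence p(s) = (s + 2) (s + 4) (s + 5), with roots -5, -4, -2.
The eigenvalues -5, -4, -2 are distinct and real, so A is diagonalisable and x(t) = e^{At} x(0) = V diag(e^{λ_i t}) V^{-1} x(0), where the columns of V are the eigenvectors.
λ = -5: A - (-5)I = [[0, -3, 0], [0, 1, 0], [0, -2, 3]]. v must be orthogonal to every row; (row 1) × (row 3) = [-9, 0, 0], so take v_1 = [1, 0, 0]^T.
λ = -4: A - (-4)I = [[-1, -3, 0], [0, 0, 0], [0, -2, 2]]. v must be orthogonal to every row; (row 1) × (row 3) = [-6, 2, 2], so take v_2 = [-3, 1, 1]^T.
λ = -2: A - (-2)I = [[-3, -3, 0], [0, -2, 0], [0, -2, 0]]. v must be orthogonal to every row; (row 1) × (row 2) = [0, 0, 6], so take v_3 = [0, 0, 1]^T.
V = [v_1 v_2 v_3] = [[1, -3, 0], [0, 1, 0], [0, 1, 1]] has det V = 1, so V^{-1} = adj(V)/det V = [[1, 3, 0], [0, 1, 0], [0, -1, 1]].
Modal coordinates z(0) = V^{-1} x(0): 1·1 + 3·(-2) + 0·(-2) = -5; 0·1 + 1·(-2) + 0·(-2) = -2; 0·1 + (-1)·(-2) + 1·(-2) = 0; so z(0) = [-5, -2, 0]^T.
x_3(t) = Σ_i (v_i)_3 · z_i(0) · e^{λ_i t} (row 3 of V times the modal terms).
x_3(1.0) = 0·(-5)·e^{-5·1.0} + 1·(-2)·e^{-4·1.0} + 1·0·e^{-2·1.0} = 0·0.006738 + (-2)·0.018316 + 0·0.135335 = -0.0366.

-0.0366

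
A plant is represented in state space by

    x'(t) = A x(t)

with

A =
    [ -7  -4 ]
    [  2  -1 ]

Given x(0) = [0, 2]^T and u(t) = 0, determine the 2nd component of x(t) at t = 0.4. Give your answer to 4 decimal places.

0.9341

det(sI - A) = s^2 - (tr A)s + det A, with tr A = (-7) + (-1) = -8 and det A = (-7)·(-1) - (-4)·2 = 7 - (-8) = 15.
So p(s) = det(sI - A) = s^2 + 8s + 15.
Factor s^2 + 8s + 15: two numbers with sum -8 and product 15 are -3 and -5, so s^2 + 8s + 15 = (s + 3)(s + 5).
Hence p(s) = (s + 3) (s + 5), with roots -5, -3.
The eigenvalues -5, -3 are distinct and real, so A is diagonalisable and x(t) = e^{At} x(0) = V diag(e^{λ_i t}) V^{-1} x(0), where the columns of V are the eigenvectors.
λ = -5: A - (-5)I = [[-2, -4], [2, 4]]. Row 1 gives (-2)·v1 + (-4)·v2 = 0, so take v_1 = [2, -1]^T.
λ = -3: A - (-3)I = [[-4, -4], [2, 2]]. Row 1 gives (-4)·v1 + (-4)·v2 = 0, so take v_2 = [-1, 1]^T.
V = [v_1 v_2] = [[2, -1], [-1, 1]] has det V = 1, so V^{-1} = adj(V)/det V = [[1, 1], [1, 2]].
Modal coordinates z(0) = V^{-1} x(0): 1·0 + 1·2 = 2; 1·0 + 2·2 = 4; so z(0) = [2, 4]^T.
x_2(t) = Σ_i (v_i)_2 · z_i(0) · e^{λ_i t} (row 2 of V times the modal terms).
x_2(0.4) = (-1)·2·e^{-5·0.4} + 1·4·e^{-3·0.4} = (-2)·0.135335 + 4·0.301194 = 0.9341.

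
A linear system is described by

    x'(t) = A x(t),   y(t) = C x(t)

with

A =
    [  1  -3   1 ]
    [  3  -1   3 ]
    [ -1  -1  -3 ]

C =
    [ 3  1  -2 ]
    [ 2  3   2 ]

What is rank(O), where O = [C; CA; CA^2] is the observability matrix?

3

CA = [[8, -8, 12], [9, -11, 5]]
CA^2 = [[-28, -28, -52], [-29, -21, -39]]
Observability matrix O = [C; CA; CA^2] = [[3, 1, -2], [2, 3, 2], [8, -8, 12], [9, -11, 5], [-28, -28, -52], [-29, -21, -39]]
Take the 3×3 submatrix of O formed by rows 1, 2, 3: [[3, 1, -2], [2, 3, 2], [8, -8, 12]]. Its determinant is 3·(3·12 - 2·(-8)) - 1·(2·12 - 2·8) + (-2)·(2·(-8) - 3·8) = 3·52 - 1·8 + (-2)·(-40) = 228 ≠ 0.
So rank(O) ≥ 3; since O has 3 columns, rank(O) = 3.
rank(O) = 3 = n, so the pair (A, C) is completely observable.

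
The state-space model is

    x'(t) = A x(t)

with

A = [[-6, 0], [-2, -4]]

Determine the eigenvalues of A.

-6, -4

det(sI - A) = s^2 - (tr A)s + det A, with tr A = (-6) + (-4) = -10 and det A = (-6)·(-4) - 0·(-2) = 24 - 0 = 24.
So p(s) = det(sI - A) = s^2 + 10s + 24.
Factor s^2 + 10s + 24: two numbers with sum -10 and product 24 are -4 and -6, so s^2 + 10s + 24 = (s + 4)(s + 6).
Hence p(s) = (s + 4) (s + 6), with roots -6, -4.
All eigenvalues have negative real part, so the system is asymptotically stable.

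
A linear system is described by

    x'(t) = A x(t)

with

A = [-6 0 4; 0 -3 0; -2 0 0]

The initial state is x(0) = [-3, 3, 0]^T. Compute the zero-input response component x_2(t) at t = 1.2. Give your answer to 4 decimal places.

0.0820

det(sI - A) = s^3 - (tr A)s^2 + (M11 + M22 + M33)s - det A, where Mii is the 2×2 principal minor of A obtained by deleting row i and column i.
tr A = (-6) + (-3) + 0 = -9; M11 = (-3)·0 - 0·0 = 0 - 0 = 0; M22 = (-6)·0 - 4·(-2) = 0 - (-8) = 8; M33 = (-6)·(-3) - 0·0 = 18 - 0 = 18; sum of minors = 26.
det A = (-6)·((-3)·0 - 0·0) - 0·(0·0 - 0·(-2)) + 4·(0·0 - (-3)·(-2)) = (-6)·0 - 0·0 + 4·(-6) = -24.
So p(s) = det(sI - A) = s^3 + 9s^2 + 26s + 24.
Rational-root test: any integer root divides 24. Testing small divisors, s = -2 works: p(-2) = -8 + 36 + (-52) + 24 = 0, so (s + 2) is a factor.
Dividing, p(s) = (s + 2)(s^2 + 7s + 12).
Factor s^2 + 7s + 12: two numbers with sum -7 and product 12 are -3 and -4, so s^2 + 7s + 12 = (s + 3)(s + 4).
Hence p(s) = (s + 2) (s + 3) (s + 4), with roots -4, -3, -2.
The eigenvalues -4, -3, -2 are distinct and real, so A is diagonalisable and x(t) = e^{At} x(0) = V diag(e^{λ_i t}) V^{-1} x(0), where the columns of V are the eigenvectors.
λ = -4: A - (-4)I = [[-2, 0, 4], [0, 1, 0], [-2, 0, 4]]. v must be orthogonal to every row; (row 1) × (row 2) = [-4, 0, -2], so take v_1 = [2, 0, 1]^T.
λ = -3: A - (-3)I = [[-3, 0, 4], [0, 0, 0], [-2, 0, 3]]. v must be orthogonal to every row; (row 1) × (row 3) = [0, 1, 0], so take v_2 = [0, 1, 0]^T.
λ = -2: A - (-2)I = [[-4, 0, 4], [0, -1, 0], [-2, 0, 2]]. v must be orthogonal to every row; (row 1) × (row 2) = [4, 0, 4], so take v_3 = [1, 0, 1]^T.
V = [v_1 v_2 v_3] = [[2, 0, 1], [0, 1, 0], [1, 0, 1]] has det V = 1, so V^{-1} = adj(V)/det V = [[1, 0, -1], [0, 1, 0], [-1, 0, 2]].
Modal coordinates z(0) = V^{-1} x(0): 1·(-3) + 0·3 + (-1)·0 = -3; 0·(-3) + 1·3 + 0·0 = 3; (-1)·(-3) + 0·3 + 2·0 = 3; so z(0) = [-3, 3, 3]^T.
x_2(t) = Σ_i (v_i)_2 · z_i(0) · e^{λ_i t} (row 2 of V times the modal terms).
x_2(1.2) = 0·(-3)·e^{-4·1.2} + 1·3·e^{-3·1.2} + 0·3·e^{-2·1.2} = 0·0.008230 + 3·0.027324 + 0·0.090718 = 0.0820.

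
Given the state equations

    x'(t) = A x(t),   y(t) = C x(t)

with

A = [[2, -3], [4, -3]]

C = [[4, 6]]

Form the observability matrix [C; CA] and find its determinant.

CA = [[32, -30]]
Observability matrix O = [C; CA] = [[4, 6], [32, -30]]
det(O) = 4·(-30) - 6·32 = -120 - 192 = -312
Since det(O) ≠ 0, rank(O) = 2 and the system is completely observable.

-312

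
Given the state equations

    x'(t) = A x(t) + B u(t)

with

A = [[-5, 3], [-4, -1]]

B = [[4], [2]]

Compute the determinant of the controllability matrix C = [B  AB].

-44

AB = [[-14], [-18]]
Controllability matrix C = [B  AB] = [[4, -14], [2, -18]]
det(C) = 4·(-18) - (-14)·2 = -72 - (-28) = -44
Since det(C) ≠ 0, rank(C) = 2 and the system is completely controllable.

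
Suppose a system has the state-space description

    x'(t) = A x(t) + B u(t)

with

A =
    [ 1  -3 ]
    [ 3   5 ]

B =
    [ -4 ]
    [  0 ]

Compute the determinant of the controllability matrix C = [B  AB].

48

AB = [[-4], [-12]]
Controllability matrix C = [B  AB] = [[-4, -4], [0, -12]]
det(C) = (-4)·(-12) - (-4)·0 = 48 - 0 = 48
Since det(C) ≠ 0, rank(C) = 2 and the system is completely controllable.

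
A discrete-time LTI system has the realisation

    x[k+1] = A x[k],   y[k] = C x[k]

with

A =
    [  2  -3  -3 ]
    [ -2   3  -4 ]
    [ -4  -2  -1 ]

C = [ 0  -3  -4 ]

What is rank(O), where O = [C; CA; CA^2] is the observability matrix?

CA = [[22, -1, 16]]
CA^2 = [[-18, -101, -78]]
Observability matrix O = [C; CA; CA^2] = [[0, -3, -4], [22, -1, 16], [-18, -101, -78]]
det(O) = 0·((-1)·(-78) - 16·(-101)) - (-3)·(22·(-78) - 16·(-18)) + (-4)·(22·(-101) - (-1)·(-18)) = 0·1694 - (-3)·(-1428) + (-4)·(-2240) = 4676 ≠ 0, so rank(O) = 3.
rank(O) = 3 = n, so the pair (A, C) is completely observable.

3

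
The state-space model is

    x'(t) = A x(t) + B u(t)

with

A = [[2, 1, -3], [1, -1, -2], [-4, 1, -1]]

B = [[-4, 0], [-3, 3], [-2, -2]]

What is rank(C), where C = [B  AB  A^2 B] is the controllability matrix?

AB = [[-5, 9], [3, 1], [15, 5]]
A^2B = [[-52, 4], [-38, -2], [8, -40]]
Controllability matrix C = [B  AB  A^2B] = [[-4, 0, -5, 9, -52, 4], [-3, 3, 3, 1, -38, -2], [-2, -2, 15, 5, 8, -40]]
Take the 3×3 submatrix of C formed by columns 1, 2, 3: [[-4, 0, -5], [-3, 3, 3], [-2, -2, 15]]. Its determinant is (-4)·(3·15 - 3·(-2)) - 0·((-3)·15 - 3·(-2)) + (-5)·((-3)·(-2) - 3·(-2)) = (-4)·51 - 0·(-39) + (-5)·12 = -264 ≠ 0.
So rank(C) ≥ 3; since C has 3 rows, rank(C) = 3.
rank(C) = 3 = n, so the pair (A, B) is completely controllable.

3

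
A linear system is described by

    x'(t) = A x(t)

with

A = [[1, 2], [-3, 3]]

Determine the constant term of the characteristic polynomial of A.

For a 2×2 matrix, det(sI - A) = s^2 - (tr A)s + det A.
tr A = 4, det A = 9.
So p(s) = s^2 - 4s + 9.
The constant term is 9.

9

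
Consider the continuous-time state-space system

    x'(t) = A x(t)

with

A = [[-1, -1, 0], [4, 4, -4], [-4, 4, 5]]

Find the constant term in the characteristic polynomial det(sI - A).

32

Expand det(sI - A) for the 3×3 matrix.
p(s) = s^3 - 8s^2 + 31s + 32.
(Check: constant term = det(-A) = (-1)^3 det A = 32; coefficient of s^2 = -tr A = -8.)
The constant term is 32.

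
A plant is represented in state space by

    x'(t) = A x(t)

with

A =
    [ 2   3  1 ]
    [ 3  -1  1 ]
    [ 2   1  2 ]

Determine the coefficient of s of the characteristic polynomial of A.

-12

Expand det(sI - A) for the 3×3 matrix.
p(s) = s^3 - 3s^2 - 12s + 13.
(Check: constant term = det(-A) = (-1)^3 det A = 13; coefficient of s^2 = -tr A = -3.)
The coefficient of s is -12.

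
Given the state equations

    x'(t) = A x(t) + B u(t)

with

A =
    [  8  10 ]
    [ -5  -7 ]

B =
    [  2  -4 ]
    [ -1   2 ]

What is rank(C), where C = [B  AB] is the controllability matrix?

AB = [[6, -12], [-3, 6]]
Controllability matrix C = [B  AB] = [[2, -4, 6, -12], [-1, 2, -3, 6]]
Every column of C is a scalar multiple of column 1 = [2, -1] (multipliers 1, -2, 3, -6), so the columns span a one-dimensional space.
C ≠ 0, hence rank(C) = 1.
rank(C) = 1 < n = 2, so the pair (A, B) is not completely controllable.

1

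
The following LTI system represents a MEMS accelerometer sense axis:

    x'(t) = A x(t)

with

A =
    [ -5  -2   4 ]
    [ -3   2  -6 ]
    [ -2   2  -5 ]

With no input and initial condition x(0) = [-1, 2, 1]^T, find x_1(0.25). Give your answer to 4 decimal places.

-0.2634

det(sI - A) = s^3 - (tr A)s^2 + (M11 + M22 + M33)s - det A, where Mii is the 2×2 principal minor of A obtained by deleting row i and column i.
tr A = (-5) + 2 + (-5) = -8; M11 = 2·(-5) - (-6)·2 = -10 - (-12) = 2; M22 = (-5)·(-5) - 4·(-2) = 25 - (-8) = 33; M33 = (-5)·2 - (-2)·(-3) = -10 - 6 = -16; sum of minors = 19.
det A = (-5)·(2·(-5) - (-6)·2) - (-2)·((-3)·(-5) - (-6)·(-2)) + 4·((-3)·2 - 2·(-2)) = (-5)·2 - (-2)·3 + 4·(-2) = -12.
So p(s) = det(sI - A) = s^3 + 8s^2 + 19s + 12.
Rational-root test: any integer root divides 12. Testing small divisors, s = -1 works: p(-1) = -1 + 8 + (-19) + 12 = 0, so (s + 1) is a factor.
Dividing, p(s) = (s + 1)(s^2 + 7s + 12).
Factor s^2 + 7s + 12: two numbers with sum -7 and product 12 are -3 and -4, so s^2 + 7s + 12 = (s + 3)(s + 4).
Hence p(s) = (s + 1) (s + 3) (s + 4), with roots -4, -3, -1.
The eigenvalues -4, -3, -1 are distinct and real, so A is diagonalisable and x(t) = e^{At} x(0) = V diag(e^{λ_i t}) V^{-1} x(0), where the columns of V are the eigenvectors.
λ = -4: A - (-4)I = [[-1, -2, 4], [-3, 6, -6], [-2, 2, -1]]. v must be orthogonal to every row; (row 1) × (row 2) = [-12, -18, -12], so take v_1 = [2, 3, 2]^T.
λ = -3: A - (-3)I = [[-2, -2, 4], [-3, 5, -6], [-2, 2, -2]]. v must be orthogonal to every row; (row 1) × (row 2) = [-8, -24, -16], so take v_2 = [-1, -3, -2]^T.
λ = -1: A - (-1)I = [[-4, -2, 4], [-3, 3, -6], [-2, 2, -4]]. v must be orthogonal to every row; (row 1) × (row 2) = [0, -36, -18], so take v_3 = [0, -2, -1]^T.
V = [v_1 v_2 v_3] = [[2, -1, 0], [3, -3, -2], [2, -2, -1]] has det V = -1, so V^{-1} = adj(V)/det V = [[1, 1, -2], [1, 2, -4], [0, -2, 3]].
Modal coordinates z(0) = V^{-1} x(0): 1·(-1) + 1·2 + (-2)·1 = -1; 1·(-1) + 2·2 + (-4)·1 = -1; 0·(-1) + (-2)·2 + 3·1 = -1; so z(0) = [-1, -1, -1]^T.
x_1(t) = Σ_i (v_i)_1 · z_i(0) · e^{λ_i t} (row 1 of V times the modal terms).
x_1(0.25) = 2·(-1)·e^{-4·0.25} + (-1)·(-1)·e^{-3·0.25} + 0·(-1)·e^{-1·0.25} = (-2)·0.367879 + 1·0.472367 + 0·0.778801 = -0.2634.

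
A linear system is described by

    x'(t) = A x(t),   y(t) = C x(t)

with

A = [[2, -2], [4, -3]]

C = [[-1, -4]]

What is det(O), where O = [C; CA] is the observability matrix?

-86

CA = [[-18, 14]]
Observability matrix O = [C; CA] = [[-1, -4], [-18, 14]]
det(O) = (-1)·14 - (-4)·(-18) = -14 - 72 = -86
Since det(O) ≠ 0, rank(O) = 2 and the system is completely observable.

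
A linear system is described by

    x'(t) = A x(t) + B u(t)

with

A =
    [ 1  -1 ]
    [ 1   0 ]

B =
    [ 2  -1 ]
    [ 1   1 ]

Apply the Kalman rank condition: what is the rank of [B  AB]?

2

AB = [[1, -2], [2, -1]]
Controllability matrix C = [B  AB] = [[2, -1, 1, -2], [1, 1, 2, -1]]
Take the 2×2 submatrix of C formed by columns 1, 2: [[2, -1], [1, 1]]. Its determinant is 2·1 - (-1)·1 = 2 - (-1) = 3 ≠ 0.
So rank(C) ≥ 2; since C has 2 rows, rank(C) = 2.
rank(C) = 2 = n, so the pair (A, B) is completely controllable.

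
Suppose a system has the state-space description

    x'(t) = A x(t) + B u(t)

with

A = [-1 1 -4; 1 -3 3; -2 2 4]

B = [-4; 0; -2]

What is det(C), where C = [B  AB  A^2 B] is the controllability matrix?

AB = [[12], [-10], [0]]
A^2B = [[-22], [42], [-44]]
Controllability matrix C = [B  AB  A^2B] = [[-4, 12, -22], [0, -10, 42], [-2, 0, -44]]
Expanding along the first row, det(C) = (-4)·((-10)·(-44) - 42·0) - 12·(0·(-44) - 42·(-2)) + (-22)·(0·0 - (-10)·(-2)) = (-4)·440 - 12·84 + (-22)·(-20) = -2328
Since det(C) ≠ 0, rank(C) = 3 and the system is completely controllable.

-2328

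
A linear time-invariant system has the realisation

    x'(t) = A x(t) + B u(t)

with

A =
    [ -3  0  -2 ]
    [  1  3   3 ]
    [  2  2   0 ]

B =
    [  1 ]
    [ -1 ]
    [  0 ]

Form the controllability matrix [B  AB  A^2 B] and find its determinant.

50

AB = [[-3], [-2], [0]]
A^2B = [[9], [-9], [-10]]
Controllability matrix C = [B  AB  A^2B] = [[1, -3, 9], [-1, -2, -9], [0, 0, -10]]
Expanding along the first row, det(C) = 1·((-2)·(-10) - (-9)·0) - (-3)·((-1)·(-10) - (-9)·0) + 9·((-1)·0 - (-2)·0) = 1·20 - (-3)·10 + 9·0 = 50
Since det(C) ≠ 0, rank(C) = 3 and the system is completely controllable.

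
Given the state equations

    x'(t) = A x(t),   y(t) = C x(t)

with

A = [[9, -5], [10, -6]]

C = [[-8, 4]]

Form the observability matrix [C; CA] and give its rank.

CA = [[-32, 16]]
Observability matrix O = [C; CA] = [[-8, 4], [-32, 16]]
Every row of O is a scalar multiple of row 1 = [-8, 4] (multipliers 1, 4), so the rows span a one-dimensional space.
O ≠ 0, hence rank(O) = 1.
rank(O) = 1 < n = 2, so the pair (A, C) is not completely observable.

1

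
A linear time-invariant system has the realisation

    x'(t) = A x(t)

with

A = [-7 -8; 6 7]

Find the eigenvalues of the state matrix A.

det(sI - A) = s^2 - (tr A)s + det A, with tr A = (-7) + 7 = 0 and det A = (-7)·7 - (-8)·6 = -49 - (-48) = -1.
So p(s) = det(sI - A) = s^2 - 1.
Factor s^2 - 1: two numbers with sum 0 and product -1 are 1 and -1, so s^2 - 1 = (s - 1)(s + 1).
Hence p(s) = (s - 1) (s + 1), with roots -1, 1.
At least one eigenvalue has non-negative real part, so the system is not asymptotically stable.

-1, 1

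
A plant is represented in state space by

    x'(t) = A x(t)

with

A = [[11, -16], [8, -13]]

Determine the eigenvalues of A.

-5, 3

det(sI - A) = s^2 - (tr A)s + det A, with tr A = 11 + (-13) = -2 and det A = 11·(-13) - (-16)·8 = -143 - (-128) = -15.
So p(s) = det(sI - A) = s^2 + 2s - 15.
Factor s^2 + 2s - 15: two numbers with sum -2 and product -15 are 3 and -5, so s^2 + 2s - 15 = (s - 3)(s + 5).
Hence p(s) = (s - 3) (s + 5), with roots -5, 3.
At least one eigenvalue has non-negative real part, so the system is not asymptotically stable.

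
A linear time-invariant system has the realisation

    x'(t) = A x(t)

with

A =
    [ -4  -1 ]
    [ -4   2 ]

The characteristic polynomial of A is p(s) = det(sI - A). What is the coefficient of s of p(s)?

For a 2×2 matrix, det(sI - A) = s^2 - (tr A)s + det A.
tr A = -2, det A = -12.
So p(s) = s^2 + 2s - 12.
The coefficient of s is 2.

2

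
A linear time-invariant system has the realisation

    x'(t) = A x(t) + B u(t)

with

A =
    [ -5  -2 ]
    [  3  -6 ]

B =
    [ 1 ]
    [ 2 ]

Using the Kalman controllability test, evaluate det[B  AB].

AB = [[-9], [-9]]
Controllability matrix C = [B  AB] = [[1, -9], [2, -9]]
det(C) = 1·(-9) - (-9)·2 = -9 - (-18) = 9
Since det(C) ≠ 0, rank(C) = 2 and the system is completely controllable.

9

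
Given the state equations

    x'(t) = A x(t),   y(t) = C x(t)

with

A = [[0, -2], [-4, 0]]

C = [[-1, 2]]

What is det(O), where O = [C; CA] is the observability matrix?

CA = [[-8, 2]]
Observability matrix O = [C; CA] = [[-1, 2], [-8, 2]]
det(O) = (-1)·2 - 2·(-8) = -2 - (-16) = 14
Since det(O) ≠ 0, rank(O) = 2 and the system is completely observable.

14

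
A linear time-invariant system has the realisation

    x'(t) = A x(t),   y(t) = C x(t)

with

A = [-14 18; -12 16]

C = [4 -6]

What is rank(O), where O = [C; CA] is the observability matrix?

CA = [[16, -24]]
Observability matrix O = [C; CA] = [[4, -6], [16, -24]]
Every row of O is a scalar multiple of row 1 = [4, -6] (multipliers 1, 4), so the rows span a one-dimensional space.
O ≠ 0, hence rank(O) = 1.
rank(O) = 1 < n = 2, so the pair (A, C) is not completely observable.

1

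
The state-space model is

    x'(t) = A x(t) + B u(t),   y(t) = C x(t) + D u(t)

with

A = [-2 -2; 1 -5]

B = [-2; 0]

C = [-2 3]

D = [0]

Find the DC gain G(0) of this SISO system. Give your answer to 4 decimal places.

G(0) = C(-A)^{-1}B + D = -C A^{-1} B + D.
det A = 12, so A^{-1} = (1/12)·adj(A) = [[-5/12, 1/6], [-1/12, -1/6]]
A^{-1} B = [5/6, 1/6]^T
C A^{-1} B = -7/6
G(0) = D - C A^{-1} B = 0 - (-7/6) = 7/6 ≈ 1.1667

1.1667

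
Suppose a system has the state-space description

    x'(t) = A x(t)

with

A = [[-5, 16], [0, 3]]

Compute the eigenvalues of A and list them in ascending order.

-5, 3

det(sI - A) = s^2 - (tr A)s + det A, with tr A = (-5) + 3 = -2 and det A = (-5)·3 - 16·0 = -15 - 0 = -15.
So p(s) = det(sI - A) = s^2 + 2s - 15.
Factor s^2 + 2s - 15: two numbers with sum -2 and product -15 are 3 and -5, so s^2 + 2s - 15 = (s - 3)(s + 5).
Hence p(s) = (s - 3) (s + 5), with roots -5, 3.
At least one eigenvalue has non-negative real part, so the system is not asymptotically stable.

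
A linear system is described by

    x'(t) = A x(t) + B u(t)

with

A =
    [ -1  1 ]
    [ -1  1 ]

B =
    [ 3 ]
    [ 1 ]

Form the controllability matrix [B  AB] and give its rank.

2

AB = [[-2], [-2]]
Controllability matrix C = [B  AB] = [[3, -2], [1, -2]]
det(C) = 3·(-2) - (-2)·1 = -6 - (-2) = -4 ≠ 0, so rank(C) = 2.
rank(C) = 2 = n, so the pair (A, B) is completely controllable.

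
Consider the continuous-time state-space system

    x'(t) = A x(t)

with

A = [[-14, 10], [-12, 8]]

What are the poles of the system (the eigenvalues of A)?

det(sI - A) = s^2 - (tr A)s + det A, with tr A = (-14) + 8 = -6 and det A = (-14)·8 - 10·(-12) = -112 - (-120) = 8.
So p(s) = det(sI - A) = s^2 + 6s + 8.
Factor s^2 + 6s + 8: two numbers with sum -6 and product 8 are -2 and -4, so s^2 + 6s + 8 = (s + 2)(s + 4).
Hence p(s) = (s + 2) (s + 4), with roots -4, -2.
All eigenvalues have negative real part, so the system is asymptotically stable.

-4, -2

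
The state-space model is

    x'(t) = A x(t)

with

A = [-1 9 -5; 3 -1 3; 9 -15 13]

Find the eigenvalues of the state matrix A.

det(sI - A) = s^3 - (tr A)s^2 + (M11 + M22 + M33)s - det A, where Mii is the 2×2 principal minor of A obtained by deleting row i and column i.
tr A = (-1) + (-1) + 13 = 11; M11 = (-1)·13 - 3·(-15) = -13 - (-45) = 32; M22 = (-1)·13 - (-5)·9 = -13 - (-45) = 32; M33 = (-1)·(-1) - 9·3 = 1 - 27 = -26; sum of minors = 38.
det A = (-1)·((-1)·13 - 3·(-15)) - 9·(3·13 - 3·9) + (-5)·(3·(-15) - (-1)·9) = (-1)·32 - 9·12 + (-5)·(-36) = 40.
So p(s) = det(sI - A) = s^3 - 11s^2 + 38s - 40.
Rational-root test: any integer root divides -40. Testing small divisors, s = 2 works: p(2) = 8 + (-44) + 76 + (-40) = 0, so (s - 2) is a factor.
Dividing, p(s) = (s - 2)(s^2 - 9s + 20).
Factor s^2 - 9s + 20: two numbers with sum 9 and product 20 are 5 and 4, so s^2 - 9s + 20 = (s - 5)(s - 4).
Hence p(s) = (s - 5) (s - 4) (s - 2), with roots 2, 4, 5.
At least one eigenvalue has non-negative real part, so the system is not asymptotically stable.

2, 4, 5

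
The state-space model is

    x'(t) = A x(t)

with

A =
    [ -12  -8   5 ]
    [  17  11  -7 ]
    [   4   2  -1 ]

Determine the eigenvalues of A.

det(sI - A) = s^3 - (tr A)s^2 + (M11 + M22 + M33)s - det A, where Mii is the 2×2 principal minor of A obtained by deleting row i and column i.
tr A = (-12) + 11 + (-1) = -2; M11 = 11·(-1) - (-7)·2 = -11 - (-14) = 3; M22 = (-12)·(-1) - 5·4 = 12 - 20 = -8; M33 = (-12)·11 - (-8)·17 = -132 - (-136) = 4; sum of minors = -1.
det A = (-12)·(11·(-1) - (-7)·2) - (-8)·(17·(-1) - (-7)·4) + 5·(17·2 - 11·4) = (-12)·3 - (-8)·11 + 5·(-10) = 2.
So p(s) = det(sI - A) = s^3 + 2s^2 - s - 2.
Rational-root test: any integer root divides -2. Testing small divisors, s = -1 works: p(-1) = -1 + 2 + 1 + (-2) = 0, so (s + 1) is a factor.
Dividing, p(s) = (s + 1)(s^2 + s - 2).
Factor s^2 + s - 2: two numbers with sum -1 and product -2 are 1 and -2, so s^2 + s - 2 = (s - 1)(s + 2).
Hence p(s) = (s - 1) (s + 1) (s + 2), with roots -2, -1, 1.
At least one eigenvalue has non-negative real part, so the system is not asymptotically stable.

-2, -1, 1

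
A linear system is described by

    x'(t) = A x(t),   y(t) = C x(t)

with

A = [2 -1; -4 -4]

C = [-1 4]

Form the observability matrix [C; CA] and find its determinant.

CA = [[-18, -15]]
Observability matrix O = [C; CA] = [[-1, 4], [-18, -15]]
det(O) = (-1)·(-15) - 4·(-18) = 15 - (-72) = 87
Since det(O) ≠ 0, rank(O) = 2 and the system is completely observable.

87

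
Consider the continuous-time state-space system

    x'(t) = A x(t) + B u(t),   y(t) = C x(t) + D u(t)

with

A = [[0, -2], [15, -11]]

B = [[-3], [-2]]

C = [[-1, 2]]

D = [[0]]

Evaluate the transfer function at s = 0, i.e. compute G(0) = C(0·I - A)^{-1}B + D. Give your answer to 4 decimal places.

G(0) = C(-A)^{-1}B + D = -C A^{-1} B + D.
det A = 30, so A^{-1} = (1/30)·adj(A) = [[-11/30, 1/15], [-1/2, 0]]
A^{-1} B = [29/30, 3/2]^T
C A^{-1} B = 61/30
G(0) = D - C A^{-1} B = 0 - (61/30) = -61/30 ≈ -2.0333

-2.0333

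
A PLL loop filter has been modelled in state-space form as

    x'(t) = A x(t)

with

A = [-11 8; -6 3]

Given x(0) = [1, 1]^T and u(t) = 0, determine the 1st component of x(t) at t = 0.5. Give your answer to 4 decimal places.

0.2231

det(sI - A) = s^2 - (tr A)s + det A, with tr A = (-11) + 3 = -8 and det A = (-11)·3 - 8·(-6) = -33 - (-48) = 15.
So p(s) = det(sI - A) = s^2 + 8s + 15.
Factor s^2 + 8s + 15: two numbers with sum -8 and product 15 are -3 and -5, so s^2 + 8s + 15 = (s + 3)(s + 5).
Hence p(s) = (s + 3) (s + 5), with roots -5, -3.
The eigenvalues -5, -3 are distinct and real, so A is diagonalisable and x(t) = e^{At} x(0) = V diag(e^{λ_i t}) V^{-1} x(0), where the columns of V are the eigenvectors.
λ = -5: A - (-5)I = [[-6, 8], [-6, 8]]. Row 1 gives (-6)·v1 + 8·v2 = 0, so take v_1 = [4, 3]^T.
λ = -3: A - (-3)I = [[-8, 8], [-6, 6]]. Row 1 gives (-8)·v1 + 8·v2 = 0, so take v_2 = [1, 1]^T.
V = [v_1 v_2] = [[4, 1], [3, 1]] has det V = 1, so V^{-1} = adj(V)/det V = [[1, -1], [-3, 4]].
Modal coordinates z(0) = V^{-1} x(0): 1·1 + (-1)·1 = 0; (-3)·1 + 4·1 = 1; so z(0) = [0, 1]^T.
x_1(t) = Σ_i (v_i)_1 · z_i(0) · e^{λ_i t} (row 1 of V times the modal terms).
x_1(0.5) = 4·0·e^{-5·0.5} + 1·1·e^{-3·0.5} = 0·0.082085 + 1·0.223130 = 0.2231.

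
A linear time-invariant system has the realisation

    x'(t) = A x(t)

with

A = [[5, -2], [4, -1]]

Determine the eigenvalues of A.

1, 3

det(sI - A) = s^2 - (tr A)s + det A, with tr A = 5 + (-1) = 4 and det A = 5·(-1) - (-2)·4 = -5 - (-8) = 3.
So p(s) = det(sI - A) = s^2 - 4s + 3.
Factor s^2 - 4s + 3: two numbers with sum 4 and product 3 are 3 and 1, so s^2 - 4s + 3 = (s - 3)(s - 1).
Hence p(s) = (s - 3) (s - 1), with roots 1, 3.
At least one eigenvalue has non-negative real part, so the system is not asymptotically stable.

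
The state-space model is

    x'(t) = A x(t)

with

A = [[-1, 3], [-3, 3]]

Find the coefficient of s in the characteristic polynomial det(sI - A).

-2

For a 2×2 matrix, det(sI - A) = s^2 - (tr A)s + det A.
tr A = 2, det A = 6.
So p(s) = s^2 - 2s + 6.
The coefficient of s is -2.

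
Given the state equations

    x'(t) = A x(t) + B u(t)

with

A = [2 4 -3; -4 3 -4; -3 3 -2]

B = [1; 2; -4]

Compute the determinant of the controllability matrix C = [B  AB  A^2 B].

16408

AB = [[22], [18], [11]]
A^2B = [[83], [-78], [-34]]
Controllability matrix C = [B  AB  A^2B] = [[1, 22, 83], [2, 18, -78], [-4, 11, -34]]
Expanding along the first row, det(C) = 1·(18·(-34) - (-78)·11) - 22·(2·(-34) - (-78)·(-4)) + 83·(2·11 - 18·(-4)) = 1·246 - 22·(-380) + 83·94 = 16408
Since det(C) ≠ 0, rank(C) = 3 and the system is completely controllable.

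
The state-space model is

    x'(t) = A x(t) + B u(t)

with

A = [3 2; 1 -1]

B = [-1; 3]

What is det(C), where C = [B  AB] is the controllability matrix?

AB = [[3], [-4]]
Controllability matrix C = [B  AB] = [[-1, 3], [3, -4]]
det(C) = (-1)·(-4) - 3·3 = 4 - 9 = -5
Since det(C) ≠ 0, rank(C) = 2 and the system is completely controllable.

-5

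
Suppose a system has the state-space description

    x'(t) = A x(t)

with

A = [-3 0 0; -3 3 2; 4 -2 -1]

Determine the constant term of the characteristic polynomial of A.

3

Expand det(sI - A) for the 3×3 matrix.
p(s) = s^3 + s^2 - 5s + 3.
(Check: constant term = det(-A) = (-1)^3 det A = 3; coefficient of s^2 = -tr A = 1.)
The constant term is 3.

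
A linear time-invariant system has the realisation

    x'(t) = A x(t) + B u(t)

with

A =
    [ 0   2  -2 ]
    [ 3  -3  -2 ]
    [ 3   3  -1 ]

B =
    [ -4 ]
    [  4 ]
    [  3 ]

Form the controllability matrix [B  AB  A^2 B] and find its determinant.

AB = [[2], [-30], [-3]]
A^2B = [[-54], [102], [-81]]
Controllability matrix C = [B  AB  A^2B] = [[-4, 2, -54], [4, -30, 102], [3, -3, -81]]
Expanding along the first row, det(C) = (-4)·((-30)·(-81) - 102·(-3)) - 2·(4·(-81) - 102·3) + (-54)·(4·(-3) - (-30)·3) = (-4)·2736 - 2·(-630) + (-54)·78 = -13896
Since det(C) ≠ 0, rank(C) = 3 and the system is completely controllable.

-13896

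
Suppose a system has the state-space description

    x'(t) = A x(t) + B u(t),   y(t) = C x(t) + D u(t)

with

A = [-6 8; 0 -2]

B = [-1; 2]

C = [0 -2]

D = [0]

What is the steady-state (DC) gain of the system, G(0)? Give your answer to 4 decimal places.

-2.0000

G(0) = C(-A)^{-1}B + D = -C A^{-1} B + D.
det A = 12, so A^{-1} = (1/12)·adj(A) = [[-1/6, -2/3], [0, -1/2]]
A^{-1} B = [-7/6, -1]^T
C A^{-1} B = 2
G(0) = D - C A^{-1} B = 0 - (2) = -2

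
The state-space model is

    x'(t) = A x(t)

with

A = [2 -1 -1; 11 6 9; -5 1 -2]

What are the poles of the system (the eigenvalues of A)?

det(sI - A) = s^3 - (tr A)s^2 + (M11 + M22 + M33)s - det A, where Mii is the 2×2 principal minor of A obtained by deleting row i and column i.
tr A = 2 + 6 + (-2) = 6; M11 = 6·(-2) - 9·1 = -12 - 9 = -21; M22 = 2·(-2) - (-1)·(-5) = -4 - 5 = -9; M33 = 2·6 - (-1)·11 = 12 - (-11) = 23; sum of minors = -7.
det A = 2·(6·(-2) - 9·1) - (-1)·(11·(-2) - 9·(-5)) + (-1)·(11·1 - 6·(-5)) = 2·(-21) - (-1)·23 + (-1)·41 = -60.
So p(s) = det(sI - A) = s^3 - 6s^2 - 7s + 60.
Rational-root test: any integer root divides 60. Testing small divisors, s = -3 works: p(-3) = -27 + (-54) + 21 + 60 = 0, so (s + 3) is a factor.
Dividing, p(s) = (s + 3)(s^2 - 9s + 20).
Factor s^2 - 9s + 20: two numbers with sum 9 and product 20 are 5 and 4, so s^2 - 9s + 20 = (s - 5)(s - 4).
Hence p(s) = (s - 5) (s - 4) (s + 3), with roots -3, 4, 5.
At least one eigenvalue has non-negative real part, so the system is not asymptotically stable.

-3, 4, 5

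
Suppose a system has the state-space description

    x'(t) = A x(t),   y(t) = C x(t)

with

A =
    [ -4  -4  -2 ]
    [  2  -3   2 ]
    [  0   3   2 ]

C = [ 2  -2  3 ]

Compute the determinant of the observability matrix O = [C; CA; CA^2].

CA = [[-12, 7, -2]]
CA^2 = [[62, 21, 34]]
Observability matrix O = [C; CA; CA^2] = [[2, -2, 3], [-12, 7, -2], [62, 21, 34]]
Expanding along the first row, det(O) = 2·(7·34 - (-2)·21) - (-2)·((-12)·34 - (-2)·62) + 3·((-12)·21 - 7·62) = 2·280 - (-2)·(-284) + 3·(-686) = -2066
Since det(O) ≠ 0, rank(O) = 3 and the system is completely observable.

-2066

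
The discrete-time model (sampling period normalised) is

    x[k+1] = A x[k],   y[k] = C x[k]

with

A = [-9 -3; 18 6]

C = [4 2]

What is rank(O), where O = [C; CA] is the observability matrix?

1

CA = [[0, 0]]
Observability matrix O = [C; CA] = [[4, 2], [0, 0]]
Every row of O is a scalar multiple of row 1 = [4, 2] (multipliers 1, 0), so the rows span a one-dimensional space.
O ≠ 0, hence rank(O) = 1.
rank(O) = 1 < n = 2, so the pair (A, C) is not completely observable.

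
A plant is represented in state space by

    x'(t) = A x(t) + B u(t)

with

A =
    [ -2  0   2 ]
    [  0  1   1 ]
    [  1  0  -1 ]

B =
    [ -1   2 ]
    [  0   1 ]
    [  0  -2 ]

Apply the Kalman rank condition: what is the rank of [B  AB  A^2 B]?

AB = [[2, -8], [0, -1], [-1, 4]]
A^2B = [[-6, 24], [-1, 3], [3, -12]]
Controllability matrix C = [B  AB  A^2B] = [[-1, 2, 2, -8, -6, 24], [0, 1, 0, -1, -1, 3], [0, -2, -1, 4, 3, -12]]
Take the 3×3 submatrix of C formed by columns 1, 2, 3: [[-1, 2, 2], [0, 1, 0], [0, -2, -1]]. Its determinant is (-1)·(1·(-1) - 0·(-2)) - 2·(0·(-1) - 0·0) + 2·(0·(-2) - 1·0) = (-1)·(-1) - 2·0 + 2·0 = 1 ≠ 0.
So rank(C) ≥ 3; since C has 3 rows, rank(C) = 3.
rank(C) = 3 = n, so the pair (A, B) is completely controllable.

3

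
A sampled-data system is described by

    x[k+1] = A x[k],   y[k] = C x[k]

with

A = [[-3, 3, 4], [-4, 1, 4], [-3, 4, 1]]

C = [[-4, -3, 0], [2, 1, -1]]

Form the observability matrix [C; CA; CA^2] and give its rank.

CA = [[24, -15, -28], [-7, 3, 11]]
CA^2 = [[72, -55, 8], [-24, 26, -5]]
Observability matrix O = [C; CA; CA^2] = [[-4, -3, 0], [2, 1, -1], [24, -15, -28], [-7, 3, 11], [72, -55, 8], [-24, 26, -5]]
Take the 3×3 submatrix of O formed by rows 1, 2, 3: [[-4, -3, 0], [2, 1, -1], [24, -15, -28]]. Its determinant is (-4)·(1·(-28) - (-1)·(-15)) - (-3)·(2·(-28) - (-1)·24) + 0·(2·(-15) - 1·24) = (-4)·(-43) - (-3)·(-32) + 0·(-54) = 76 ≠ 0.
So rank(O) ≥ 3; since O has 3 columns, rank(O) = 3.
rank(O) = 3 = n, so the pair (A, C) is completely observable.

3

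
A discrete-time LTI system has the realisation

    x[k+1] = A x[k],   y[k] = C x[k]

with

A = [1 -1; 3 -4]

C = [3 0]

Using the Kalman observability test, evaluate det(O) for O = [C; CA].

CA = [[3, -3]]
Observability matrix O = [C; CA] = [[3, 0], [3, -3]]
det(O) = 3·(-3) - 0·3 = -9 - 0 = -9
Since det(O) ≠ 0, rank(O) = 2 and the system is completely observable.

-9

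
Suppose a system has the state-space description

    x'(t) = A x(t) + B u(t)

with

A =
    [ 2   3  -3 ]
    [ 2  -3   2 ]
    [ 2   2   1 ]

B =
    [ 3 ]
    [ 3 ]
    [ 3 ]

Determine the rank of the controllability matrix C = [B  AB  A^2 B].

3

AB = [[6], [3], [15]]
A^2B = [[-24], [33], [33]]
Controllability matrix C = [B  AB  A^2B] = [[3, 6, -24], [3, 3, 33], [3, 15, 33]]
det(C) = 3·(3·33 - 33·15) - 6·(3·33 - 33·3) + (-24)·(3·15 - 3·3) = 3·(-396) - 6·0 + (-24)·36 = -2052 ≠ 0, so rank(C) = 3.
rank(C) = 3 = n, so the pair (A, B) is completely controllable.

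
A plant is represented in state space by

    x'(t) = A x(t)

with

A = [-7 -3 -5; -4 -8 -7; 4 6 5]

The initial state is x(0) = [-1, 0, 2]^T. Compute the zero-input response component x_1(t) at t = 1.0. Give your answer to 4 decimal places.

-0.5631

det(sI - A) = s^3 - (tr A)s^2 + (M11 + M22 + M33)s - det A, where Mii is the 2×2 principal minor of A obtained by deleting row i and column i.
tr A = (-7) + (-8) + 5 = -10; M11 = (-8)·5 - (-7)·6 = -40 - (-42) = 2; M22 = (-7)·5 - (-5)·4 = -35 - (-20) = -15; M33 = (-7)·(-8) - (-3)·(-4) = 56 - 12 = 44; sum of minors = 31.
det A = (-7)·((-8)·5 - (-7)·6) - (-3)·((-4)·5 - (-7)·4) + (-5)·((-4)·6 - (-8)·4) = (-7)·2 - (-3)·8 + (-5)·8 = -30.
So p(s) = det(sI - A) = s^3 + 10s^2 + 31s + 30.
Rational-root test: any integer root divides 30. Testing small divisors, s = -2 works: p(-2) = -8 + 40 + (-62) + 30 = 0, so (s + 2) is a factor.
Dividing, p(s) = (s + 2)(s^2 + 8s + 15).
Factor s^2 + 8s + 15: two numbers with sum -8 and product 15 are -3 and -5, so s^2 + 8s + 15 = (s + 3)(s + 5).
Hence p(s) = (s + 2) (s + 3) (s + 5), with roots -5, -3, -2.
The eigenvalues -5, -3, -2 are distinct and real, so A is diagonalisable and x(t) = e^{At} x(0) = V diag(e^{λ_i t}) V^{-1} x(0), where the columns of V are the eigenvectors.
λ = -5: A - (-5)I = [[-2, -3, -5], [-4, -3, -7], [4, 6, 10]]. v must be orthogonal to every row; (row 1) × (row 2) = [6, 6, -6], so take v_1 = [1, 1, -1]^T.
λ = -3: A - (-3)I = [[-4, -3, -5], [-4, -5, -7], [4, 6, 8]]. v must be orthogonal to every row; (row 1) × (row 2) = [-4, -8, 8], so take v_2 = [1, 2, -2]^T.
λ = -2: A - (-2)I = [[-5, -3, -5], [-4, -6, -7], [4, 6, 7]]. v must be orthogonal to every row; (row 1) × (row 2) = [-9, -15, 18], so take v_3 = [-3, -5, 6]^T.
V = [v_1 v_2 v_3] = [[1, 1, -3], [1, 2, -5], [-1, -2, 6]] has det V = 1, so V^{-1} = adj(V)/det V = [[2, 0, 1], [-1, 3, 2], [0, 1, 1]].
Modal coordinates z(0) = V^{-1} x(0): 2·(-1) + 0·0 + 1·2 = 0; (-1)·(-1) + 3·0 + 2·2 = 5; 0·(-1) + 1·0 + 1·2 = 2; so z(0) = [0, 5, 2]^T.
x_1(t) = Σ_i (v_i)_1 · z_i(0) · e^{λ_i t} (row 1 of V times the modal terms).
x_1(1.0) = 1·0·e^{-5·1.0} + 1·5·e^{-3·1.0} + (-3)·2·e^{-2·1.0} = 0·0.006738 + 5·0.049787 + (-6)·0.135335 = -0.5631.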